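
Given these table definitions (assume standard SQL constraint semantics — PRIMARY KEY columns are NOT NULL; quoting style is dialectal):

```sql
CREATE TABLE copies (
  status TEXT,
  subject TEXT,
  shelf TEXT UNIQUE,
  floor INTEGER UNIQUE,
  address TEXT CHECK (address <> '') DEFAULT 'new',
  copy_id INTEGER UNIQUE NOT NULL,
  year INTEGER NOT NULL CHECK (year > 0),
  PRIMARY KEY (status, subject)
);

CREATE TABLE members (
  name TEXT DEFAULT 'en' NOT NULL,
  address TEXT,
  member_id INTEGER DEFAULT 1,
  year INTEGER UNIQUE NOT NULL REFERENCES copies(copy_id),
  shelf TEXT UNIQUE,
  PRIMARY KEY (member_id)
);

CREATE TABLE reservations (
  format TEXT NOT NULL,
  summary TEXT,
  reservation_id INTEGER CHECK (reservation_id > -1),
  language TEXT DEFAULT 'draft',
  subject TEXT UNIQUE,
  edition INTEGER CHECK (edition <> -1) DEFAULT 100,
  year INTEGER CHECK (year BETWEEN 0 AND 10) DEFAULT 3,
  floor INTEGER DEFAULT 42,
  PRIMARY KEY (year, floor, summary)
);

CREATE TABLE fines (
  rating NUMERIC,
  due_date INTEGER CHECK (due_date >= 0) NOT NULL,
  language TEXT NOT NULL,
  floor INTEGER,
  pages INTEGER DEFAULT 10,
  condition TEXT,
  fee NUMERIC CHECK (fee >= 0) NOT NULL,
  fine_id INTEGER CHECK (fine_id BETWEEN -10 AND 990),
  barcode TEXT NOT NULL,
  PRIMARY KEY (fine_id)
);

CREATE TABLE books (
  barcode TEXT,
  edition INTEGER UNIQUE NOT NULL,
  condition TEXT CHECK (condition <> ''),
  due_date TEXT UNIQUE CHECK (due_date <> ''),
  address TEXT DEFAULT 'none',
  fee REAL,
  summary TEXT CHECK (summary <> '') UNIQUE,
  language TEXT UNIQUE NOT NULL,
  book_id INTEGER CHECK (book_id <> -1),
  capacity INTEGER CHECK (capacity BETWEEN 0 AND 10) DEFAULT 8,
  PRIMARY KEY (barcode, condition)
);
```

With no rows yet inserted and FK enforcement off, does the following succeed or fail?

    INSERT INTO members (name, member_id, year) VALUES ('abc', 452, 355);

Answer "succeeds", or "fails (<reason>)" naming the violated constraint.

NOT NULL columns: member_id is supplied; name is supplied; year is supplied.
No constraint is violated.

succeeds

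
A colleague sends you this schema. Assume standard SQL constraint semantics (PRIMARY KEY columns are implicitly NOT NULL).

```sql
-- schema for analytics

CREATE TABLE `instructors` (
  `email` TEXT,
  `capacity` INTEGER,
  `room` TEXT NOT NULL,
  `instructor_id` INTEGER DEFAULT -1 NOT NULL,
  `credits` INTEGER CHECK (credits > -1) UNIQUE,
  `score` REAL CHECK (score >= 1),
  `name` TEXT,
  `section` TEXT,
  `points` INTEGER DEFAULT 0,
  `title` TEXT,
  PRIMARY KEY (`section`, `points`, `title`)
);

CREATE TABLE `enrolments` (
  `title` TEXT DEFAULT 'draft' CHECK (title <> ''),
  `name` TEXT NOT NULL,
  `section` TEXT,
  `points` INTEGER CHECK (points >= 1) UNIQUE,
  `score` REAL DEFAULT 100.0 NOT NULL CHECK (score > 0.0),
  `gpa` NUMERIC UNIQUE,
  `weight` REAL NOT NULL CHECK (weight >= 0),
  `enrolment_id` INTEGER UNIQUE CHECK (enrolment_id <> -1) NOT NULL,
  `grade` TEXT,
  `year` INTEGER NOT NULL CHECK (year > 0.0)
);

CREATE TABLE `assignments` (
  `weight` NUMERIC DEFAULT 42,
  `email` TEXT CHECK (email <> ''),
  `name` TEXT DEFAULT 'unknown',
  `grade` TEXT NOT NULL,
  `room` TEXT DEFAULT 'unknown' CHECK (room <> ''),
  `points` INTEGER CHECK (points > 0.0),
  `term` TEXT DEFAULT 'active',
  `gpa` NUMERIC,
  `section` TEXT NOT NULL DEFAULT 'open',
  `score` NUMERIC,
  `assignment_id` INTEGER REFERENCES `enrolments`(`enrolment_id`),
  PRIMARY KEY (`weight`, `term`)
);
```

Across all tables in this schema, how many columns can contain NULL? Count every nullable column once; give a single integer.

17

instructors: 5 nullable (email, capacity, credits, score, name — PK (section, points, title) and explicit NOT NULL columns excluded).
enrolments: 5 nullable (title, section, points, gpa, grade — PK none and explicit NOT NULL columns excluded).
assignments: 7 nullable (email, name, room, points, gpa, score, assignment_id — PK (weight, term) and explicit NOT NULL columns excluded).
Total: 5 + 5 + 7 = 17.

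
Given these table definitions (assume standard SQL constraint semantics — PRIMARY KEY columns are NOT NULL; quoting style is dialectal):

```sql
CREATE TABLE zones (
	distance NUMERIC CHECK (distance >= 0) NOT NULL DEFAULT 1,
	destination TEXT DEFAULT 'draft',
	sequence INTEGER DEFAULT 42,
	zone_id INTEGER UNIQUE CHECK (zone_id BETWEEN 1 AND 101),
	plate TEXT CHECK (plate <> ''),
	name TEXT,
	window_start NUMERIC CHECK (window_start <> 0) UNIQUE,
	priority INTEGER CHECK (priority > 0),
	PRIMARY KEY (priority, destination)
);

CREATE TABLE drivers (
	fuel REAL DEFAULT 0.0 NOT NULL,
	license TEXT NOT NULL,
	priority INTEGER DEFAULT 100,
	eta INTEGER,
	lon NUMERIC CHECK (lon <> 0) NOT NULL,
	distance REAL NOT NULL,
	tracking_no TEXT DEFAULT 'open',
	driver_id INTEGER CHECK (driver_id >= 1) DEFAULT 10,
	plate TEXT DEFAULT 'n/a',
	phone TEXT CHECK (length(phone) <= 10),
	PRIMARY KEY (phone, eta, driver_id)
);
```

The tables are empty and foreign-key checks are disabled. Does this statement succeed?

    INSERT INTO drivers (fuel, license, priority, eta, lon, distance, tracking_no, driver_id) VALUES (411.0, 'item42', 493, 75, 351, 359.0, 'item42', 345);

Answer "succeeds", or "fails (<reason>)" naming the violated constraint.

fails (NOT NULL on phone)

phone is omitted from the column list and has no DEFAULT, so it would receive NULL.
But phone is part of the PRIMARY KEY (implied NOT NULL).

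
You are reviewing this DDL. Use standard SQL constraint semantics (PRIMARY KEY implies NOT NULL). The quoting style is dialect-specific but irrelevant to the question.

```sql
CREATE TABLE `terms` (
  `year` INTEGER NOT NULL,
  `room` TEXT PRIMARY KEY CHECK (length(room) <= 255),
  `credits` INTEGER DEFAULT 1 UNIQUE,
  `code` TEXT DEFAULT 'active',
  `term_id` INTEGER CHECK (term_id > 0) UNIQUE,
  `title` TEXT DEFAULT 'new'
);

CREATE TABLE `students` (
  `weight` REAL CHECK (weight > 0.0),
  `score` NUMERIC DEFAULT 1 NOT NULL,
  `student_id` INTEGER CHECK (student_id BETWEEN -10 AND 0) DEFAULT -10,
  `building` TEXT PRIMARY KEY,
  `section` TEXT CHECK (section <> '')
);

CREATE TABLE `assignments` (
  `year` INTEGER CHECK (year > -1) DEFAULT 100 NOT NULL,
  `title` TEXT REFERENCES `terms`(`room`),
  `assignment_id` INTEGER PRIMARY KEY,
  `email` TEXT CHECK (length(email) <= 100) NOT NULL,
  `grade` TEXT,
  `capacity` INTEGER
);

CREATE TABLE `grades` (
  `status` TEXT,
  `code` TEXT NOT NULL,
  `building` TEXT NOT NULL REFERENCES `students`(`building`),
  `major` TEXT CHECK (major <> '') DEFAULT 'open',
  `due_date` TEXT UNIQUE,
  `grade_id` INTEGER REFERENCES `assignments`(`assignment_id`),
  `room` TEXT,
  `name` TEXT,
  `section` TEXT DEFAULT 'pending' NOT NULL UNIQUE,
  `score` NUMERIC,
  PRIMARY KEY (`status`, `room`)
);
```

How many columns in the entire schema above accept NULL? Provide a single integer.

terms: 4 nullable (credits, code, term_id, title — PK (room) and explicit NOT NULL columns excluded).
students: 3 nullable (weight, student_id, section — PK (building) and explicit NOT NULL columns excluded).
assignments: 3 nullable (title, grade, capacity — PK (assignment_id) and explicit NOT NULL columns excluded).
grades: 5 nullable (major, due_date, grade_id, name, score — PK (status, room) and explicit NOT NULL columns excluded).
Total: 4 + 3 + 3 + 5 = 15.

15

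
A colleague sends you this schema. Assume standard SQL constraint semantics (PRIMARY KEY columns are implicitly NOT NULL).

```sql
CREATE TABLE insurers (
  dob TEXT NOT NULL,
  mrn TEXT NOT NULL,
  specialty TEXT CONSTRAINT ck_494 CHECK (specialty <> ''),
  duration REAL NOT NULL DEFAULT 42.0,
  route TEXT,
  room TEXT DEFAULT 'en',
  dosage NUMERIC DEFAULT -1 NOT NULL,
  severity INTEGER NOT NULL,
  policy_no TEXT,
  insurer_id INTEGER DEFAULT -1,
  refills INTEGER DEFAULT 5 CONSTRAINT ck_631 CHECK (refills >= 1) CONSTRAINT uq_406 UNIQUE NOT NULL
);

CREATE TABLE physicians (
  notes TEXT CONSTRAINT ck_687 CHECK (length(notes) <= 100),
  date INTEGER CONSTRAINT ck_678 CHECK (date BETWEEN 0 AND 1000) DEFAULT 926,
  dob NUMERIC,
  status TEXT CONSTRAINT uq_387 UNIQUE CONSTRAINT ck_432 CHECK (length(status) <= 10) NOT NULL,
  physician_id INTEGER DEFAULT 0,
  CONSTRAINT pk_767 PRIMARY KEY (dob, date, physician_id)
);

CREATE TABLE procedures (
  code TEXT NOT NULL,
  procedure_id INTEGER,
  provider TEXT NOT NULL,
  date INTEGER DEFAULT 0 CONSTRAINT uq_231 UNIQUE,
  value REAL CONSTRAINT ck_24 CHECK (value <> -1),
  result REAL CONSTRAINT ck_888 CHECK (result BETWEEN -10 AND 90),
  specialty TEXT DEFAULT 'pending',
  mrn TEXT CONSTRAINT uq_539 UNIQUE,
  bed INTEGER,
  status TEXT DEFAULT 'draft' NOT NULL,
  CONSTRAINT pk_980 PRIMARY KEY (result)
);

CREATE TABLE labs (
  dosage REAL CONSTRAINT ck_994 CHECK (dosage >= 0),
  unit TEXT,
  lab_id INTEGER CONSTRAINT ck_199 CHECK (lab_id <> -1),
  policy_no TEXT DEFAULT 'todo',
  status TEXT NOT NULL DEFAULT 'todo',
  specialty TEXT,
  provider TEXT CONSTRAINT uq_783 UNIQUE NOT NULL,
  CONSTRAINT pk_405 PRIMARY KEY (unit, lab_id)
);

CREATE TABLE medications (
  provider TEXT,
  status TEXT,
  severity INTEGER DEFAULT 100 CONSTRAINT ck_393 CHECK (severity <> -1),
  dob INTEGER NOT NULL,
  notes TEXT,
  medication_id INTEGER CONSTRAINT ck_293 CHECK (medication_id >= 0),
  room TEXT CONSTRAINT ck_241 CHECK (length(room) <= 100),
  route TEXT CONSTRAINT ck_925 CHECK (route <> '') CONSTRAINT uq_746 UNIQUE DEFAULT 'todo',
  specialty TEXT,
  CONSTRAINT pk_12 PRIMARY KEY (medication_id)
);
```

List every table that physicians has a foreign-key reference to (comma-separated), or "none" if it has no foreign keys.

No column in physicians has a REFERENCES clause.

none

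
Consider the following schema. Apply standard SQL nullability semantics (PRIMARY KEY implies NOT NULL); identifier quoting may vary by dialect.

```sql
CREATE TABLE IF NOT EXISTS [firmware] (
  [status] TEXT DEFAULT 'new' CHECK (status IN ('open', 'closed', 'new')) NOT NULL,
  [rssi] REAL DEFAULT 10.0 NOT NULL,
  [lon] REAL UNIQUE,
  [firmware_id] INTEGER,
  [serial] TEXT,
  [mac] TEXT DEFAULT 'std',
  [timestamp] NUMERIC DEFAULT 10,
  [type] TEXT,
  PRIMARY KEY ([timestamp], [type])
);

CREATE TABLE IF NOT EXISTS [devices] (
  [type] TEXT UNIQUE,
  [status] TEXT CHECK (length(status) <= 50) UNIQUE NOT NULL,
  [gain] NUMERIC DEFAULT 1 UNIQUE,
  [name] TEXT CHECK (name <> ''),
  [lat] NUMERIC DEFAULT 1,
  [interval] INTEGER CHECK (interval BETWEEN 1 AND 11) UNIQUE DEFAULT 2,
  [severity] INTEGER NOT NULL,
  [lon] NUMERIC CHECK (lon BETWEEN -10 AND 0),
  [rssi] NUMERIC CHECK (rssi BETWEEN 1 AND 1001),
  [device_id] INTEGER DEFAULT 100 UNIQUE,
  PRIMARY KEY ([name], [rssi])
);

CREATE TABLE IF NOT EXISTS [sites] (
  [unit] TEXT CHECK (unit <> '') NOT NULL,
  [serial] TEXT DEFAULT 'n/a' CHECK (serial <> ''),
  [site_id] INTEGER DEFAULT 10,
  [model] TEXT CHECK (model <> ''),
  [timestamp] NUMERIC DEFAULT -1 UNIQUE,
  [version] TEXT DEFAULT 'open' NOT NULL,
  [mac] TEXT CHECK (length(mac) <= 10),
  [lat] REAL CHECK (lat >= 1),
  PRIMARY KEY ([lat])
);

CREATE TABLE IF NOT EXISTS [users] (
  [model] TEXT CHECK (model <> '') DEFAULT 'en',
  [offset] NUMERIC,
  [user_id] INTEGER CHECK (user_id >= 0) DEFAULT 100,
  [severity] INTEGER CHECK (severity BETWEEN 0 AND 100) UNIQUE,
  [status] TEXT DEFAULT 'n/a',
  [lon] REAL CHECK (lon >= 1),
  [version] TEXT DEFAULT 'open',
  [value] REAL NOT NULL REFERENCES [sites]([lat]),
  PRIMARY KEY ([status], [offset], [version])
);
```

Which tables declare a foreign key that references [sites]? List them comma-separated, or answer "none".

- users.value references sites(lat).

users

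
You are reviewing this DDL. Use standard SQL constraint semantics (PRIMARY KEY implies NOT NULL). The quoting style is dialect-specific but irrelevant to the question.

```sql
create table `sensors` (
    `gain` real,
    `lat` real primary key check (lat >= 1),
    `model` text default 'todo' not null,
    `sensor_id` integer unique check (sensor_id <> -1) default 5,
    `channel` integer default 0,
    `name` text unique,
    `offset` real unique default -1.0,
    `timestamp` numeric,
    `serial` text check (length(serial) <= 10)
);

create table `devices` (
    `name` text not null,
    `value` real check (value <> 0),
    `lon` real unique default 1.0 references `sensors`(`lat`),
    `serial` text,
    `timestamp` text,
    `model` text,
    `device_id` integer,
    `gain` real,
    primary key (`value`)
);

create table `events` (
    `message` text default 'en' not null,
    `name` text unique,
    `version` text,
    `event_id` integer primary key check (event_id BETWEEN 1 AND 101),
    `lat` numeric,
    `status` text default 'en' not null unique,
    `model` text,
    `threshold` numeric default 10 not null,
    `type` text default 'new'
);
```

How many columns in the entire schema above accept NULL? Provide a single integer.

sensors: 7 nullable (gain, sensor_id, channel, name, offset, timestamp, serial — PK (lat) and explicit NOT NULL columns excluded).
devices: 6 nullable (lon, serial, timestamp, model, device_id, gain — PK (value) and explicit NOT NULL columns excluded).
events: 5 nullable (name, version, lat, model, type — PK (event_id) and explicit NOT NULL columns excluded).
Total: 7 + 6 + 5 = 18.

18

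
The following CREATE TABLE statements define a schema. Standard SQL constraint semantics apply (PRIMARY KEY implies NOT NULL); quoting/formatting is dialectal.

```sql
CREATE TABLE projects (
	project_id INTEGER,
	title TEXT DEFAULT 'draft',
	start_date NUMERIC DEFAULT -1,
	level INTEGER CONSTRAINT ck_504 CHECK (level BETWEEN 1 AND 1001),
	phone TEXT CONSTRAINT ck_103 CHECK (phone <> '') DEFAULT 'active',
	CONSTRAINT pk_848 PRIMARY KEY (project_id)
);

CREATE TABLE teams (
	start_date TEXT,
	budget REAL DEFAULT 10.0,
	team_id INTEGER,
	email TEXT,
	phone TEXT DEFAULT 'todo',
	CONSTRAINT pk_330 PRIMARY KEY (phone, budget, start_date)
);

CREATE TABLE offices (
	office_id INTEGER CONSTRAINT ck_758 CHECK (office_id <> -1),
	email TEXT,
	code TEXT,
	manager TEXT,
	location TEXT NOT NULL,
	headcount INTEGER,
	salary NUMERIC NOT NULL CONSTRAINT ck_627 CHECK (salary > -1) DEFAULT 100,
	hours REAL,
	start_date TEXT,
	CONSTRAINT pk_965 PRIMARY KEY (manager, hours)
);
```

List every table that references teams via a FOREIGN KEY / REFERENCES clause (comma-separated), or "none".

none

No REFERENCES clause anywhere in the schema names teams.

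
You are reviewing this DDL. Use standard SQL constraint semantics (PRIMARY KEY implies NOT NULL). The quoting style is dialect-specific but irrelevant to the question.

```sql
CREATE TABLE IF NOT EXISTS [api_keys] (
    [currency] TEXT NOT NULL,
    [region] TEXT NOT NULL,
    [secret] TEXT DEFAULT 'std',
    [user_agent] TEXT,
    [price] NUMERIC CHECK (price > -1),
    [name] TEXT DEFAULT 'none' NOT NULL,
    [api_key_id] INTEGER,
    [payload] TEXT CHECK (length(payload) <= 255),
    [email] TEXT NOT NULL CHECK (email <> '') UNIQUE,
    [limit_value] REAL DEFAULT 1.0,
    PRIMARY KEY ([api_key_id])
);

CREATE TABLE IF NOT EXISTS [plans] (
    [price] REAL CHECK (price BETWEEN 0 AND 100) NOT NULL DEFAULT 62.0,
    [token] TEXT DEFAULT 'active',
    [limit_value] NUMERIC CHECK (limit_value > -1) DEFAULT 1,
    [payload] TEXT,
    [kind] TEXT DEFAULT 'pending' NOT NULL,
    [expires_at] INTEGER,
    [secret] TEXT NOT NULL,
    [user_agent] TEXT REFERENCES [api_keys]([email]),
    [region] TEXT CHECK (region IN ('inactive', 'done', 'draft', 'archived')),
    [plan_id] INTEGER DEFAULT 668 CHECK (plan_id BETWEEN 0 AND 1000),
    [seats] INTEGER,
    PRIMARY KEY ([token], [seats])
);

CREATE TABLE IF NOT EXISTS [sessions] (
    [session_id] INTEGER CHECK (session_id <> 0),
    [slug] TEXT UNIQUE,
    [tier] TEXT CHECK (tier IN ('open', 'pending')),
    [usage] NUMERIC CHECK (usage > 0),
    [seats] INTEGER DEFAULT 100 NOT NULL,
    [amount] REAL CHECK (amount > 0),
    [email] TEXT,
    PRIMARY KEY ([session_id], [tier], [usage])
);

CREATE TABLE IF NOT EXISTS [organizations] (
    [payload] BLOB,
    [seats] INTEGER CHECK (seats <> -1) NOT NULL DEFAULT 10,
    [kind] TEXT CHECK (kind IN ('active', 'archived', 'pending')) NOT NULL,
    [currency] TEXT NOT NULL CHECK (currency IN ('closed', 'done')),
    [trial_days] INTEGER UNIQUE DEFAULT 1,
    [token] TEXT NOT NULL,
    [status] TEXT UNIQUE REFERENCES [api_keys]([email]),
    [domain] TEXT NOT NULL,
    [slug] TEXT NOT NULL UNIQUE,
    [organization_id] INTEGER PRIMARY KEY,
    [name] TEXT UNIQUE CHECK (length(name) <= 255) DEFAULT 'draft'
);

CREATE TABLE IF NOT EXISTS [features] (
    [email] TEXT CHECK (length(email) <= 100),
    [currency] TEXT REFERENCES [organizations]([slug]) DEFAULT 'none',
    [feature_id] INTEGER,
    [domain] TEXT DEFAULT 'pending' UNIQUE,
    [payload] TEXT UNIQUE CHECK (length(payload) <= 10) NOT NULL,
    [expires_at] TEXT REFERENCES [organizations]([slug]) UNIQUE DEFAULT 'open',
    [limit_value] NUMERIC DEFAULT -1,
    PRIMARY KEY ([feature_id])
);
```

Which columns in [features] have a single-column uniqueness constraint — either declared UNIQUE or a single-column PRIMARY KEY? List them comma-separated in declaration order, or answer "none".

feature_id, domain, payload, expires_at

- email: no UNIQUE or single-column PK constraint.
- currency: no UNIQUE or single-column PK constraint.
- feature_id: single-column PRIMARY KEY → unique.
- domain: declared UNIQUE → unique.
- payload: declared UNIQUE → unique.
- expires_at: declared UNIQUE → unique.
- limit_value: no UNIQUE or single-column PK constraint.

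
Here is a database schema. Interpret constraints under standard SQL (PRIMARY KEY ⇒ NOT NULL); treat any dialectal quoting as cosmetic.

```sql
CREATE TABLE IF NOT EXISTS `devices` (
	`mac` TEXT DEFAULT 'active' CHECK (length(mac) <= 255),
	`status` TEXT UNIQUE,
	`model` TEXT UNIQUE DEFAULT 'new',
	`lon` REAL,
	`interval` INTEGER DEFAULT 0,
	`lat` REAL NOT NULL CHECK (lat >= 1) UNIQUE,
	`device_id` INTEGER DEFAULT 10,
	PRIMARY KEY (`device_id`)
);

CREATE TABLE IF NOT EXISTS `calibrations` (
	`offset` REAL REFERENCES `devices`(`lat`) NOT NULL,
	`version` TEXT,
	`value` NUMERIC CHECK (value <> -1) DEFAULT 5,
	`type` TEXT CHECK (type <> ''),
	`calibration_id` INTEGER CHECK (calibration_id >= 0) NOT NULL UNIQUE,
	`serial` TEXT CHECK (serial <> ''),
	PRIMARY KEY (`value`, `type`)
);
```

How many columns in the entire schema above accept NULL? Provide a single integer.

devices: 5 nullable (mac, status, model, lon, interval — PK (device_id) and explicit NOT NULL columns excluded).
calibrations: 2 nullable (version, serial — PK (value, type) and explicit NOT NULL columns excluded).
Total: 5 + 2 = 7.

7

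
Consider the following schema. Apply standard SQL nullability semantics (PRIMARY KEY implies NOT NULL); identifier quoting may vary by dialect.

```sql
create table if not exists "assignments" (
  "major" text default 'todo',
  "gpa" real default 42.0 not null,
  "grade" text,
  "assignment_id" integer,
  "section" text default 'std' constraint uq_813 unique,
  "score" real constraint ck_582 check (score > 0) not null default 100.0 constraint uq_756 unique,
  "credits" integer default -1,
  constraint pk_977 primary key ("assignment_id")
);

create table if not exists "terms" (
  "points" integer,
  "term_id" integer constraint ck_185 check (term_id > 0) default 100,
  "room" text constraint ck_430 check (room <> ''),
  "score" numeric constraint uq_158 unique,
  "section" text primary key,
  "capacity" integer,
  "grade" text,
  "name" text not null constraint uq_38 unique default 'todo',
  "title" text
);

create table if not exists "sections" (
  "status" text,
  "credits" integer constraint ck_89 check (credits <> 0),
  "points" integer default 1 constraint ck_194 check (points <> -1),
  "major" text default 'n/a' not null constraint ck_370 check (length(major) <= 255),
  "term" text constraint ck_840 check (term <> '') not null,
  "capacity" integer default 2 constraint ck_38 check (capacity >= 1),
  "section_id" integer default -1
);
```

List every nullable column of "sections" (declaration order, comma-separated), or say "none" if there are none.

status, credits, points, capacity, section_id

- status: no NOT NULL constraint applies → nullable.
- credits: CHECK does not forbid NULL (a CHECK constraint passes when its expression is NULL) → nullable.
- points: CHECK does not forbid NULL (a CHECK constraint passes when its expression is NULL) → nullable.
- major: declared NOT NULL → not nullable.
- term: declared NOT NULL → not nullable.
- capacity: CHECK does not forbid NULL (a CHECK constraint passes when its expression is NULL) → nullable.
- section_id: DEFAULT only fills an omitted column; an explicit NULL is still allowed → nullable.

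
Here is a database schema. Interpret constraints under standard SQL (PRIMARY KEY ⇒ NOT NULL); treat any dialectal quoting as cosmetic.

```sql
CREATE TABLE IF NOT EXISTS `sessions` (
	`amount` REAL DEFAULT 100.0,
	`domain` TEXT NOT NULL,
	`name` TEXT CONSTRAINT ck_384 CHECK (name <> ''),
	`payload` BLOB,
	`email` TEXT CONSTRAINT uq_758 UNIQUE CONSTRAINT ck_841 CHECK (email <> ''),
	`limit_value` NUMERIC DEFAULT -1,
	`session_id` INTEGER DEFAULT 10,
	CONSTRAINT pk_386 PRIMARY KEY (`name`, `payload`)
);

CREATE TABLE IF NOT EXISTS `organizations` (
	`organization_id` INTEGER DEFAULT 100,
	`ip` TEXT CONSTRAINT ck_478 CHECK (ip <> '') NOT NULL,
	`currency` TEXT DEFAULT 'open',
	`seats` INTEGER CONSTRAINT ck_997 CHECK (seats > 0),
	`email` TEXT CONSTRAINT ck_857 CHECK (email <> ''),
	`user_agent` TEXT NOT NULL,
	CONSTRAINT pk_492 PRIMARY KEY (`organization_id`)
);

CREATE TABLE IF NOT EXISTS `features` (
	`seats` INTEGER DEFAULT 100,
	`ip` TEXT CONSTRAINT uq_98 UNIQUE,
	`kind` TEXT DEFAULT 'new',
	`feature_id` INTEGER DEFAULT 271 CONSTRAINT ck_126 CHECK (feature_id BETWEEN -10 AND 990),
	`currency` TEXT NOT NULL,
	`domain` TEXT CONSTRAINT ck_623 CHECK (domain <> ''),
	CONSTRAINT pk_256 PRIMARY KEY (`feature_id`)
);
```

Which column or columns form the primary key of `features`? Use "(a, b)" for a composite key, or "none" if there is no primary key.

feature_id

feature_id is declared PRIMARY KEY as a table-level PRIMARY KEY clause.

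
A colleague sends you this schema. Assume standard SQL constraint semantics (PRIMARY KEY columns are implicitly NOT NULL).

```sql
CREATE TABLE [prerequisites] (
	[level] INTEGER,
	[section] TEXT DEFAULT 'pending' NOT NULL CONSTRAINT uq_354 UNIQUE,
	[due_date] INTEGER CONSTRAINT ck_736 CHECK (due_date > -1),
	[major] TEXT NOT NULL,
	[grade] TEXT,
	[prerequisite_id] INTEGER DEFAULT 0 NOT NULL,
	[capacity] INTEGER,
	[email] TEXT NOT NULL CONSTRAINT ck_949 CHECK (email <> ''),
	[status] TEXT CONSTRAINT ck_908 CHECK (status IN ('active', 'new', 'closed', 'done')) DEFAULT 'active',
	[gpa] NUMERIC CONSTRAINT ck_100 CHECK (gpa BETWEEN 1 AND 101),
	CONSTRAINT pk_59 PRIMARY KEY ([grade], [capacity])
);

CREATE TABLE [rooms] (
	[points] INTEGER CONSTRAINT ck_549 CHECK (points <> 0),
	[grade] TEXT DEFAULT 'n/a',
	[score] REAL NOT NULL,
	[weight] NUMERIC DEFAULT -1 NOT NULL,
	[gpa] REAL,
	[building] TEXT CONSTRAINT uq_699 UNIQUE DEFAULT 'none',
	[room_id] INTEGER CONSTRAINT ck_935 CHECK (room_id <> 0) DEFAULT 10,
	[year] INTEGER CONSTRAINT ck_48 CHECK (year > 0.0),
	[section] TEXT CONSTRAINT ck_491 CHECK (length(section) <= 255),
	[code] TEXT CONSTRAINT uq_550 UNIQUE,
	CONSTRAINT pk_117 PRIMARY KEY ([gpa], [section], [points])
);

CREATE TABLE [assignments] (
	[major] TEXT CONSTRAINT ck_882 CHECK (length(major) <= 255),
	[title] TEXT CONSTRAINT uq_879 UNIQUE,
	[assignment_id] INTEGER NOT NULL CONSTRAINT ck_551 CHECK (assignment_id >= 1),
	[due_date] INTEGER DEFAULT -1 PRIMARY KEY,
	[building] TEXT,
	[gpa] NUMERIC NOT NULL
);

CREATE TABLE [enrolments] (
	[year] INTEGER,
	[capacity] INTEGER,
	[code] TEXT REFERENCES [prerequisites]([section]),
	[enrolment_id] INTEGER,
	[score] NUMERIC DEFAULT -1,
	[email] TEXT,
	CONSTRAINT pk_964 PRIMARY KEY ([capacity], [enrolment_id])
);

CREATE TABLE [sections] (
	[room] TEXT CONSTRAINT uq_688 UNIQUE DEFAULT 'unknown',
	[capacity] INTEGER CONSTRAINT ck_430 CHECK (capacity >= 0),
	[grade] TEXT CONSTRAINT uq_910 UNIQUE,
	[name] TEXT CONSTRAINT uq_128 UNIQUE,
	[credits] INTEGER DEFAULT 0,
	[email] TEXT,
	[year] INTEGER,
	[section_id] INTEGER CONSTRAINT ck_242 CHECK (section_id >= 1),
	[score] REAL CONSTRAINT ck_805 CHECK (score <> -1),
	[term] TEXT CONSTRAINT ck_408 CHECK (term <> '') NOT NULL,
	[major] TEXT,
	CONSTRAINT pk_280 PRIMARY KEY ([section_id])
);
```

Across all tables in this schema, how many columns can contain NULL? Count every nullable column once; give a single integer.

25

prerequisites: 4 nullable (level, due_date, status, gpa — PK (grade, capacity) and explicit NOT NULL columns excluded).
rooms: 5 nullable (grade, building, room_id, year, code — PK (gpa, section, points) and explicit NOT NULL columns excluded).
assignments: 3 nullable (major, title, building — PK (due_date) and explicit NOT NULL columns excluded).
enrolments: 4 nullable (year, code, score, email — PK (capacity, enrolment_id) and explicit NOT NULL columns excluded).
sections: 9 nullable (room, capacity, grade, name, credits, email, year, score, major — PK (section_id) and explicit NOT NULL columns excluded).
Total: 4 + 5 + 3 + 4 + 9 = 25.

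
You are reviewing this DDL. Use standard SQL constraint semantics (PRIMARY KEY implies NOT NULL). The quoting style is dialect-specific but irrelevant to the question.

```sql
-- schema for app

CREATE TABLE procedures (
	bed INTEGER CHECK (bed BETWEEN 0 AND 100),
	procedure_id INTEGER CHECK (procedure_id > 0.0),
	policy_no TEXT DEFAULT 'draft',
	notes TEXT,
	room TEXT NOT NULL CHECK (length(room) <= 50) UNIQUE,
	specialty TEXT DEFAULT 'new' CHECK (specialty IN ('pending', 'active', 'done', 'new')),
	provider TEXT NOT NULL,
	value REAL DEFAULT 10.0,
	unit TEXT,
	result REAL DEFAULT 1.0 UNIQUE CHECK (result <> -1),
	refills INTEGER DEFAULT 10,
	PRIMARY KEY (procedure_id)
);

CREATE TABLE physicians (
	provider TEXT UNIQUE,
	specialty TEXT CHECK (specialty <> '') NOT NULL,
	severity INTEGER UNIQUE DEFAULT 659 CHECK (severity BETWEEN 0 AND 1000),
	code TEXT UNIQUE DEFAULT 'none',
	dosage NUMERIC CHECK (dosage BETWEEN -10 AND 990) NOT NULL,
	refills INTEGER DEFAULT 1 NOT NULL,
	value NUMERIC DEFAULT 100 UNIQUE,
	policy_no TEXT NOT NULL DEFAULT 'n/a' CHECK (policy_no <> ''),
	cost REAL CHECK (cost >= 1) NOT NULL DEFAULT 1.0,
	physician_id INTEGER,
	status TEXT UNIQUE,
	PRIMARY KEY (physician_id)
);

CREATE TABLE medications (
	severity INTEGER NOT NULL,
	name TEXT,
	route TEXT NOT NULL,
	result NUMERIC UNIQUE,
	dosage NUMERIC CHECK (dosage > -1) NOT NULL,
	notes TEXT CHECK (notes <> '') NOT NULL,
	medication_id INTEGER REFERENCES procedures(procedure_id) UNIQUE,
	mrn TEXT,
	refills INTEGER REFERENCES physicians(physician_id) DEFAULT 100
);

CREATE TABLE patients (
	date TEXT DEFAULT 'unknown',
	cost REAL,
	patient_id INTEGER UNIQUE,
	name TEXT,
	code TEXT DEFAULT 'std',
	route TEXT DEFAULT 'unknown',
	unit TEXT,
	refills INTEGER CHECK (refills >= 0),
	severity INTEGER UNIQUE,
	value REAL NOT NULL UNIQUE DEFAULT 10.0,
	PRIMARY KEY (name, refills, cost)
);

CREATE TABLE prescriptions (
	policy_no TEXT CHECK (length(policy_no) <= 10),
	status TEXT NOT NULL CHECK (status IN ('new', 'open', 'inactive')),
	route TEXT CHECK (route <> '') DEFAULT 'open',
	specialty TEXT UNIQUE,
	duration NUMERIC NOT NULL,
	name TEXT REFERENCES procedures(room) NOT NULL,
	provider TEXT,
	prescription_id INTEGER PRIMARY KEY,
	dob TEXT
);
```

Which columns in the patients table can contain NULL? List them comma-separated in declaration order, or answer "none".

date, patient_id, code, route, unit, severity

- date: DEFAULT only fills an omitted column; an explicit NULL is still allowed → nullable.
- cost: part of the PRIMARY KEY, which implies NOT NULL → not nullable.
- patient_id: UNIQUE does not imply NOT NULL → nullable.
- name: part of the PRIMARY KEY, which implies NOT NULL → not nullable.
- code: DEFAULT only fills an omitted column; an explicit NULL is still allowed → nullable.
- route: DEFAULT only fills an omitted column; an explicit NULL is still allowed → nullable.
- unit: no NOT NULL constraint applies → nullable.
- refills: part of the PRIMARY KEY, which implies NOT NULL → not nullable.
- severity: UNIQUE does not imply NOT NULL → nullable.
- value: declared NOT NULL → not nullable.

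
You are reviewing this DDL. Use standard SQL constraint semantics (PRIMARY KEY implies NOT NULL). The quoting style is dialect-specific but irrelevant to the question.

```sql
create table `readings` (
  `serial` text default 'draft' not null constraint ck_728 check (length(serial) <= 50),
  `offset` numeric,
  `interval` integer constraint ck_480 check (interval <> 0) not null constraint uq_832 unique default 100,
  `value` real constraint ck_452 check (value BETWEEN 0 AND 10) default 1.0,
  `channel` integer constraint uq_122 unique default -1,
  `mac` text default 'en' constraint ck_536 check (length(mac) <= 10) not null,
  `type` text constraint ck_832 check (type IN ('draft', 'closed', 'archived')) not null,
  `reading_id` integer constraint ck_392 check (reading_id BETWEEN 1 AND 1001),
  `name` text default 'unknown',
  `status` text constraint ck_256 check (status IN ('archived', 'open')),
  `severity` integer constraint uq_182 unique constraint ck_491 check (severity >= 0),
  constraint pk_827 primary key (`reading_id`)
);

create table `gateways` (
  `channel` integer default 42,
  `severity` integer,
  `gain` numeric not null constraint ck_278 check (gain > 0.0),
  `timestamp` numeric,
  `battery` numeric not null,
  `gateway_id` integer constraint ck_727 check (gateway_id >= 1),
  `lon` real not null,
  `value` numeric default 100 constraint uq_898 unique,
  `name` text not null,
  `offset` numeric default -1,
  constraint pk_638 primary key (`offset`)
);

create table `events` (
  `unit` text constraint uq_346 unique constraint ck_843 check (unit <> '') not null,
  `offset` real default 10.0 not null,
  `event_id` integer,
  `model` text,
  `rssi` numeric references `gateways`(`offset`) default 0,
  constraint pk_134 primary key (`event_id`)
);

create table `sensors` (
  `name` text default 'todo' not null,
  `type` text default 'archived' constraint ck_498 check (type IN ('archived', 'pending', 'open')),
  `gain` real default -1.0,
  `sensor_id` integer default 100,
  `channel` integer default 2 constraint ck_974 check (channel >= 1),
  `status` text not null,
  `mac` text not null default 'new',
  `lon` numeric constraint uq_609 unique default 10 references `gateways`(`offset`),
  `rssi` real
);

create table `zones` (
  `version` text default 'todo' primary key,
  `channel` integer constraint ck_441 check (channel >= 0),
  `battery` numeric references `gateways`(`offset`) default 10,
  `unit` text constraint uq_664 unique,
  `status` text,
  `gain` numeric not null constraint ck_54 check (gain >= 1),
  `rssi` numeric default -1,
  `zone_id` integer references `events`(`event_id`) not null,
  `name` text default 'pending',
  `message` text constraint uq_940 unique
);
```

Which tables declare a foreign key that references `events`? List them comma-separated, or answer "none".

- zones.zone_id references events(event_id).

zones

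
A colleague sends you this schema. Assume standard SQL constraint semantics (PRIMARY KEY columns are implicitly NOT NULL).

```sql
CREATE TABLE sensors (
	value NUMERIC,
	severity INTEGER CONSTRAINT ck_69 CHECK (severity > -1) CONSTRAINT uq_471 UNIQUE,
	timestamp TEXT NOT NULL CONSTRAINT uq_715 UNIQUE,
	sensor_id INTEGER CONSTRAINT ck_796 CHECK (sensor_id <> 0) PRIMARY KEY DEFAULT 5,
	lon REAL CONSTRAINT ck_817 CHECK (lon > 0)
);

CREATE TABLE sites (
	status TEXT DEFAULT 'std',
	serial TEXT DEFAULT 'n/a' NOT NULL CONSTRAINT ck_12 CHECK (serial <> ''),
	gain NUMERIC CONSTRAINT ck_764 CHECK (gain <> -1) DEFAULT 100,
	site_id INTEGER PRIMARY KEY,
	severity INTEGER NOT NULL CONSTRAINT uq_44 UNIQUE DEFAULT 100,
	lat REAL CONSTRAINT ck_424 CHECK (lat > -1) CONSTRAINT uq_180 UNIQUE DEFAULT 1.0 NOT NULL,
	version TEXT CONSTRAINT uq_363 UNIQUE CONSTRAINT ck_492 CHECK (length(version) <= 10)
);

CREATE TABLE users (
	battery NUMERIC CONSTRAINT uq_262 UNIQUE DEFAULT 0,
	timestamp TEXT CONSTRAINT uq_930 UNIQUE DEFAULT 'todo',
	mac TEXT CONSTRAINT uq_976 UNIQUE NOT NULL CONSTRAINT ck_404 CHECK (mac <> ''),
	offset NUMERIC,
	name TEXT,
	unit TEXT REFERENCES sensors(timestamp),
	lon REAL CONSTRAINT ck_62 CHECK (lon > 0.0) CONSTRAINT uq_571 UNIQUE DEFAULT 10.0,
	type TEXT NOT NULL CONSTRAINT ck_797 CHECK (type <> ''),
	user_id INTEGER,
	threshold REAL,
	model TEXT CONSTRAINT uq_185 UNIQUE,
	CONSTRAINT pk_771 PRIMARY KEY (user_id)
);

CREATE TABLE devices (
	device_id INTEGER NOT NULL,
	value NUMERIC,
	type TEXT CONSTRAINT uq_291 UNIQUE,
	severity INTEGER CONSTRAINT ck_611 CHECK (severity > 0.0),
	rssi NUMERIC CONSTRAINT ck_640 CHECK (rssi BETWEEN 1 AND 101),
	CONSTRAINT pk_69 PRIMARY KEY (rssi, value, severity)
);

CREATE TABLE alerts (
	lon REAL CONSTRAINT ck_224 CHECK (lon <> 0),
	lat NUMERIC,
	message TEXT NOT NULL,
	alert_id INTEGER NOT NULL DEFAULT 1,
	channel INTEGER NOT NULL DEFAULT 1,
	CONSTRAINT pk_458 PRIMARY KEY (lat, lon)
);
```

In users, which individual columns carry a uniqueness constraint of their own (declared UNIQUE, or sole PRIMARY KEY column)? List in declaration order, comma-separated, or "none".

battery, timestamp, mac, lon, user_id, model

- battery: declared UNIQUE → unique.
- timestamp: declared UNIQUE → unique.
- mac: declared UNIQUE → unique.
- offset: no UNIQUE or single-column PK constraint.
- name: no UNIQUE or single-column PK constraint.
- unit: no UNIQUE or single-column PK constraint.
- lon: declared UNIQUE → unique.
- type: no UNIQUE or single-column PK constraint.
- user_id: single-column PRIMARY KEY → unique.
- threshold: no UNIQUE or single-column PK constraint.
- model: declared UNIQUE → unique.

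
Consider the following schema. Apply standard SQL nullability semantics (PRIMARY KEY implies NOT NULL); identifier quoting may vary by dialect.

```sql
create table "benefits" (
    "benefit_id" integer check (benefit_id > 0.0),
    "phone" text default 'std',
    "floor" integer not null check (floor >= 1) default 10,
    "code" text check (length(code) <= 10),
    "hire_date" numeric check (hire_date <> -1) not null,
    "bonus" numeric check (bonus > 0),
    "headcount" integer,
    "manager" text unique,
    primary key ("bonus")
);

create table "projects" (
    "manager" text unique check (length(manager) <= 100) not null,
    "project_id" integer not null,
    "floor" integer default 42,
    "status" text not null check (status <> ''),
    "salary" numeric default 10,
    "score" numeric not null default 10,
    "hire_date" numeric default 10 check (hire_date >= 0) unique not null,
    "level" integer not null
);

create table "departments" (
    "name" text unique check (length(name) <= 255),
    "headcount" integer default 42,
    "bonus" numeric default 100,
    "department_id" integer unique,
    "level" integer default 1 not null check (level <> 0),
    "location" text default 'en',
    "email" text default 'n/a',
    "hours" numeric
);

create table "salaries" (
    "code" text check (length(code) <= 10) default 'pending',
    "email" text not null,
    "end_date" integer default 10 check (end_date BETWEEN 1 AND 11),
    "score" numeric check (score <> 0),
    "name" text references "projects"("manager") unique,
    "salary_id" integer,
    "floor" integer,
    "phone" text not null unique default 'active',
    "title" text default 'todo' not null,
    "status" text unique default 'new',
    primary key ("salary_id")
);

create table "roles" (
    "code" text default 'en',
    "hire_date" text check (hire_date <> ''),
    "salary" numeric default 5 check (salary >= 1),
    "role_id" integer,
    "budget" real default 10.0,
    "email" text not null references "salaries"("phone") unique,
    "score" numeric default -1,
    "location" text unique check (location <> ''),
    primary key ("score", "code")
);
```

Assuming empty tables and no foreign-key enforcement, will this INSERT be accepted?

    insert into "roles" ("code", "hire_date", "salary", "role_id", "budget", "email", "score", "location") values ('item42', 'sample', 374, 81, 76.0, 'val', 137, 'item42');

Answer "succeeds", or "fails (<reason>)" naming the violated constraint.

succeeds

NOT NULL columns: code is supplied; email is supplied; score is supplied.
CHECK constraints: 'sample' satisfies (hire_date <> ''); 374 satisfies (salary >= 1); 'item42' satisfies (location <> '').
No constraint is violated.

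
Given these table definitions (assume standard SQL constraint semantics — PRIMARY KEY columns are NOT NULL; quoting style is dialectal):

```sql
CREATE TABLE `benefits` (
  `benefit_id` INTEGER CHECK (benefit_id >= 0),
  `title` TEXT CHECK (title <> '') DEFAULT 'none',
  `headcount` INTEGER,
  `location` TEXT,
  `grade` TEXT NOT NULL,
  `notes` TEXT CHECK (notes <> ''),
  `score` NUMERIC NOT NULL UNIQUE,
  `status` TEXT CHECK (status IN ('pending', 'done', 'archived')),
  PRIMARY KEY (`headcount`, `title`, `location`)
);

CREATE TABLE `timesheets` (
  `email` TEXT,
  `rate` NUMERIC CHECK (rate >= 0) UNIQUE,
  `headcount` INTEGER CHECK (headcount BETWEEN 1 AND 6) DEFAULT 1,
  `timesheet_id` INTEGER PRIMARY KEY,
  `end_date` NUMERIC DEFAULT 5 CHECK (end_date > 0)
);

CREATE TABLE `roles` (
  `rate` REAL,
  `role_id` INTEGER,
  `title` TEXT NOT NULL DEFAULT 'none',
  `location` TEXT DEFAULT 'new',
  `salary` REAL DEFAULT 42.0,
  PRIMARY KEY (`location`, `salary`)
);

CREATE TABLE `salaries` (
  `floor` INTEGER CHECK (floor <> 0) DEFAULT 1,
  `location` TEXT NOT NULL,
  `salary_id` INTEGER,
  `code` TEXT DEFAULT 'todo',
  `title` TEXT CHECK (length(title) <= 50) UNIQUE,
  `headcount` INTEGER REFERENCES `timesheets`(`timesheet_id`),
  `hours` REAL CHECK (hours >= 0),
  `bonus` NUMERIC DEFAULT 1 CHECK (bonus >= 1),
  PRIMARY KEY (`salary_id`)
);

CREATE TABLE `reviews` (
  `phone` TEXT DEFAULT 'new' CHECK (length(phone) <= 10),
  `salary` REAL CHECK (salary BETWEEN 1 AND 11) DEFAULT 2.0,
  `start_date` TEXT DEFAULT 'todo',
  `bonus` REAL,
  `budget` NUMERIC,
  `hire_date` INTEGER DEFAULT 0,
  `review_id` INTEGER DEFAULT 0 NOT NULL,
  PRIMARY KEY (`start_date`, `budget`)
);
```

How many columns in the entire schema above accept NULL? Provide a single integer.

benefits: 3 nullable (benefit_id, notes, status — PK (headcount, title, location) and explicit NOT NULL columns excluded).
timesheets: 4 nullable (email, rate, headcount, end_date — PK (timesheet_id) and explicit NOT NULL columns excluded).
roles: 2 nullable (rate, role_id — PK (location, salary) and explicit NOT NULL columns excluded).
salaries: 6 nullable (floor, code, title, headcount, hours, bonus — PK (salary_id) and explicit NOT NULL columns excluded).
reviews: 4 nullable (phone, salary, bonus, hire_date — PK (start_date, budget) and explicit NOT NULL columns excluded).
Total: 3 + 4 + 2 + 6 + 4 = 19.

19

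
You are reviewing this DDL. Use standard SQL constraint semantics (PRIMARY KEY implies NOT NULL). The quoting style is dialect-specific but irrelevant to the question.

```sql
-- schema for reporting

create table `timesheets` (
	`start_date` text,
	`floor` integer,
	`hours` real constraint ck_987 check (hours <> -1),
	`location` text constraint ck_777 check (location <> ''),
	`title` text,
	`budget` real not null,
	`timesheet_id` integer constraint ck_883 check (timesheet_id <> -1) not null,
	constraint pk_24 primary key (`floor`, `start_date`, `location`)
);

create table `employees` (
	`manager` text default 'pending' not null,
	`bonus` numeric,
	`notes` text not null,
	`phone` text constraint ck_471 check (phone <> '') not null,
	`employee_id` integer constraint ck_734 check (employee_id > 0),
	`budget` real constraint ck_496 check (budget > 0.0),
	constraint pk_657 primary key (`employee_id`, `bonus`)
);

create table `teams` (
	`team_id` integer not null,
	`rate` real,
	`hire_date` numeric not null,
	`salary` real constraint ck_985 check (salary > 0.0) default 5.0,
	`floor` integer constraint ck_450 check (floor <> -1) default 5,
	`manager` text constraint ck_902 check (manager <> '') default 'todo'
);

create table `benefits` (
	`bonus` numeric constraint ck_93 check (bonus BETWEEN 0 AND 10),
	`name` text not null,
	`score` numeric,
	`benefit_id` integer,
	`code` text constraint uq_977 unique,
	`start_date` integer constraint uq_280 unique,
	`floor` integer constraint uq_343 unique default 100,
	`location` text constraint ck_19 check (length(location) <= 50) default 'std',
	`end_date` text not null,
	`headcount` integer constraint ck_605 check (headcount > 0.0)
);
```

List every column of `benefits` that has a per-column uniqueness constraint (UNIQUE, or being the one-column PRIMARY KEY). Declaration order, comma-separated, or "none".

code, start_date, floor

- bonus: no UNIQUE or single-column PK constraint.
- name: no UNIQUE or single-column PK constraint.
- score: no UNIQUE or single-column PK constraint.
- benefit_id: no UNIQUE or single-column PK constraint.
- code: declared UNIQUE → unique.
- start_date: declared UNIQUE → unique.
- floor: declared UNIQUE → unique.
- location: no UNIQUE or single-column PK constraint.
- end_date: no UNIQUE or single-column PK constraint.
- headcount: no UNIQUE or single-column PK constraint.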